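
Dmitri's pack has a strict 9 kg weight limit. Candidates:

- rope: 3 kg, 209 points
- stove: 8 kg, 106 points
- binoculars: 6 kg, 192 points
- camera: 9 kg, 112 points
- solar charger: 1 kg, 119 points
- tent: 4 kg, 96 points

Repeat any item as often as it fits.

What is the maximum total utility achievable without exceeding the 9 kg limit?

9×solar charger uses 9 of the 9 kg and totals 1071.
No other feasible combination exceeds 1071.

1071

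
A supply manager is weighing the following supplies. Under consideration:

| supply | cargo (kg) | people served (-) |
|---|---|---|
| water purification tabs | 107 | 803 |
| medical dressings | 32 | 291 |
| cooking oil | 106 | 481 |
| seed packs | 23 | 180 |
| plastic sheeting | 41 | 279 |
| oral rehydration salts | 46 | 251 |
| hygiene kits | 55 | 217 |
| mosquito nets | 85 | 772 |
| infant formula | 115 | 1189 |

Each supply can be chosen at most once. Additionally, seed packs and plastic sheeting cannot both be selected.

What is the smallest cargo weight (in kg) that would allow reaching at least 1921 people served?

Need the lightest bundle worth ≥ 1921.
mosquito nets + infant formula: 1961 people served at 200 kg.
No combination under 200 kg hits 1921.

200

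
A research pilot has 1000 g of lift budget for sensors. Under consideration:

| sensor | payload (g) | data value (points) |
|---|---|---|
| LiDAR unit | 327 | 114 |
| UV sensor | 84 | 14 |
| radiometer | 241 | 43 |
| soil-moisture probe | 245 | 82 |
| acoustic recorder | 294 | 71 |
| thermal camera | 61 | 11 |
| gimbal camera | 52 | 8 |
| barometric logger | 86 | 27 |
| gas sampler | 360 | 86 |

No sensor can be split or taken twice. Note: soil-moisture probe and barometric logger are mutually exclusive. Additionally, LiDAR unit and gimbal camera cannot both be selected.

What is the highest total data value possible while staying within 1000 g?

293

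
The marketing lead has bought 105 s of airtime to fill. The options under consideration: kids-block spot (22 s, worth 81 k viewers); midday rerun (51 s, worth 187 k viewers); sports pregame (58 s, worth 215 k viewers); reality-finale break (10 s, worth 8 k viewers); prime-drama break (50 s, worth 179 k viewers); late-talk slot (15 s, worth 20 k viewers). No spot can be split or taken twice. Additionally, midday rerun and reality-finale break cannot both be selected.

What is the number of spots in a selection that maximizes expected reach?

2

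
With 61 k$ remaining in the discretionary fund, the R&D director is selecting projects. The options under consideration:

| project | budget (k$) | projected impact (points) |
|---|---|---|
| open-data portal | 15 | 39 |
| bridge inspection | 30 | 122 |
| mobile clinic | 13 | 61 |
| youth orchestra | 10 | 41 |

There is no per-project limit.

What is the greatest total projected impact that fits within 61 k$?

265

Ranking by ratio (projected impact/k$): mobile clinic 4.69, youth orchestra 4.10, bridge inspection 4.07.
Taking the top-ratio projects first gives 4×mobile clinic for 244 (52 k$).
Replace mobile clinic with 2×youth orchestra: the trade gains 21 net, giving 265 at 59 k$.
That's the maximum — no swap from here does better than 265.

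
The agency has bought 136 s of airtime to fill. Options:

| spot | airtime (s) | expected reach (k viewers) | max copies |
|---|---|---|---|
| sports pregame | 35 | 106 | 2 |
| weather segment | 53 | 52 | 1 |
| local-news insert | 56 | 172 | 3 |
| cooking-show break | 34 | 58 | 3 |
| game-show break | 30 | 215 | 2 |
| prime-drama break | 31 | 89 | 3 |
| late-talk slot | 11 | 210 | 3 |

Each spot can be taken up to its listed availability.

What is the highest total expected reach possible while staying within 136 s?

The ratio ordering already packs tightly: sports pregame + 2×game-show break + 3×late-talk slot, 128 s, 1166.

1166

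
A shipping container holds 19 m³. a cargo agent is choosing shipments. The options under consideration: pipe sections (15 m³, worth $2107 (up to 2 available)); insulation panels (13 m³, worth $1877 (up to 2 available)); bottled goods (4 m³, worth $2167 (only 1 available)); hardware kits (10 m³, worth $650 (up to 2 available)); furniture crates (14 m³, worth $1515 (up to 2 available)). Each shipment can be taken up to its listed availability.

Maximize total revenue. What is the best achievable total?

Filling by ratio: insulation panels + bottled goods for 4044, with 2 m³ left unused.
Replace insulation panels with pipe sections: the trade gains 230 net, giving 4274 at 19 m³.
That's the maximum — no swap from here does better than 4274.

4274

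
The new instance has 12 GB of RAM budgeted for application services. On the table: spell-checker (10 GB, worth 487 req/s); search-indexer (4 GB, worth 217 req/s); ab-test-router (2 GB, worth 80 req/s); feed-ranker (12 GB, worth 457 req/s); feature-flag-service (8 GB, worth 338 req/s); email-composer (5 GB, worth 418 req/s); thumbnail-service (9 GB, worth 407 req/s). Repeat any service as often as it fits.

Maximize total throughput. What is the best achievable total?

916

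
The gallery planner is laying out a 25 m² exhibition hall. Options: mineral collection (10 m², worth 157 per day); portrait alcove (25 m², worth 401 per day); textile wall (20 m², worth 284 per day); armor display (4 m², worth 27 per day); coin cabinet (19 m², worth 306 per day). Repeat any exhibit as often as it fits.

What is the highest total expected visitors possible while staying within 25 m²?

By expected visitors per m²: coin cabinet 16.11, portrait alcove 16.04, mineral collection 15.70 lead.
The ratio heuristic lands on armor display + coin cabinet (333) but leaves 2 m² idle.
Replace armor display and coin cabinet with portrait alcove: the trade gains 68 net, giving 401 at 25 m².
Every other selection either busts 25 m² or fails to beat 401.

401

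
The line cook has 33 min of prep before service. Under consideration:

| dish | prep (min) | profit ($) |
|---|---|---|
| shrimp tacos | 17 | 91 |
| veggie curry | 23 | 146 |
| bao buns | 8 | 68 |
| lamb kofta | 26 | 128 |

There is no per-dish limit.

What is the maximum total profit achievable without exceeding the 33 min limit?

272

Taking 4×bao buns: 32 min used, 272 in profit.
Nothing else within 33 min beats 272.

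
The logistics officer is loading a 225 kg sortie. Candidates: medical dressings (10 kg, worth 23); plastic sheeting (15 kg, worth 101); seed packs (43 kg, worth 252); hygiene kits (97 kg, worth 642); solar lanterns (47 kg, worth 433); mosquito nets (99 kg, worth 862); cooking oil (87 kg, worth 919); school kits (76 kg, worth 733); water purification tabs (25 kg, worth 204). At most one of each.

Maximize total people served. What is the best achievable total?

2186

By people served per kg: cooking oil 10.56, school kits 9.64, solar lanterns 9.21 lead.
Plastic sheeting + solar lanterns + cooking oil + school kits uses 225 of the 225 kg and totals 2186.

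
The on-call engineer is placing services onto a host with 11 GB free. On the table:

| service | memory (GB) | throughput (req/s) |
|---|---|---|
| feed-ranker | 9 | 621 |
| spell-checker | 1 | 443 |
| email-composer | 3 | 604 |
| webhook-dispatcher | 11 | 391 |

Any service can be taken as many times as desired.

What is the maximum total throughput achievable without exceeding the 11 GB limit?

Ranking by ratio (throughput/GB): spell-checker 443.00, email-composer 201.33, feed-ranker 69.00.
Taking 11×spell-checker: 11 GB used, 4873 in throughput.

4873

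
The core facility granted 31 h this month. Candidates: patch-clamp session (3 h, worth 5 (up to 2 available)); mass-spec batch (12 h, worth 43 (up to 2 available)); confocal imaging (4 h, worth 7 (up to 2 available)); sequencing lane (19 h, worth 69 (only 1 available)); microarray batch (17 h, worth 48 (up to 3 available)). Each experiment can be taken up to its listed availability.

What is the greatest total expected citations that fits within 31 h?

Best packing: mass-spec batch + sequencing lane — 31 h, 112 total.
Every other selection either busts 31 h or exceeds an availability limit or fails to beat 112.

112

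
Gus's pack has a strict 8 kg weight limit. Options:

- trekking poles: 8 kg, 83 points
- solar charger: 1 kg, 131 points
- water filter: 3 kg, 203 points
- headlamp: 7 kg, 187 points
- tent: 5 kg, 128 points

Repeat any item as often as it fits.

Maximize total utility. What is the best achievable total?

8×solar charger uses 8 of the 8 kg and totals 1048.
No other feasible combination exceeds 1048.

1048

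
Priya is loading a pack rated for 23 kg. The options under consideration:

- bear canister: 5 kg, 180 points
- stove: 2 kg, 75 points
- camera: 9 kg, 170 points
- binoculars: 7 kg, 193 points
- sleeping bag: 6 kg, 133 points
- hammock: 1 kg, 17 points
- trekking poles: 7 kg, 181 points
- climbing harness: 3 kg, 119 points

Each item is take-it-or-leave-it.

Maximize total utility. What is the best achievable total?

700

Ranking by ratio (utility/kg): climbing harness 39.67, stove 37.50, bear canister 36.00, binoculars 27.57.
Best packing: bear canister + stove + binoculars + sleeping bag + climbing harness — 23 kg, 700 total.
An exhaustive check of the 256 subsets confirms 700.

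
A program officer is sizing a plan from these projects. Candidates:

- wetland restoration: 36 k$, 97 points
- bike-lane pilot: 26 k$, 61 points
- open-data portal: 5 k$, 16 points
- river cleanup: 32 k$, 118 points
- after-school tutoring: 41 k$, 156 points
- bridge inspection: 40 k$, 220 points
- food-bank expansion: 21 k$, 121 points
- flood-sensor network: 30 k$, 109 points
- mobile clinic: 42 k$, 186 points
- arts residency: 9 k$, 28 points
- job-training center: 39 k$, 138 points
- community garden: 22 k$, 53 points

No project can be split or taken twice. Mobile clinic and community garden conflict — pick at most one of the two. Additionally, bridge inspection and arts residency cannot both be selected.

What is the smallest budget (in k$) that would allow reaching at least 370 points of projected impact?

Look for the lowest-budget combination reaching 370.
after-school tutoring + bridge inspection: 376 projected impact at 81 k$.
Below 81 k$ the best achievable stays under 370.

81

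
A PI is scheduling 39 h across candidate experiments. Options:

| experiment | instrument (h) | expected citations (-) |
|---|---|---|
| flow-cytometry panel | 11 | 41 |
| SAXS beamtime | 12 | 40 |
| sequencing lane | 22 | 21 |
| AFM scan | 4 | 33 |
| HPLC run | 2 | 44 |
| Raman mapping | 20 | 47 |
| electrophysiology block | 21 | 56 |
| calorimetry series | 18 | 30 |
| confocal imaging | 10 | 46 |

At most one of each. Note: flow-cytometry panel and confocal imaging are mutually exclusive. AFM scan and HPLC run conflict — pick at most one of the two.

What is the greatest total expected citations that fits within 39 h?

146

Best packing: HPLC run + electrophysiology block + confocal imaging — 33 h, 146 total.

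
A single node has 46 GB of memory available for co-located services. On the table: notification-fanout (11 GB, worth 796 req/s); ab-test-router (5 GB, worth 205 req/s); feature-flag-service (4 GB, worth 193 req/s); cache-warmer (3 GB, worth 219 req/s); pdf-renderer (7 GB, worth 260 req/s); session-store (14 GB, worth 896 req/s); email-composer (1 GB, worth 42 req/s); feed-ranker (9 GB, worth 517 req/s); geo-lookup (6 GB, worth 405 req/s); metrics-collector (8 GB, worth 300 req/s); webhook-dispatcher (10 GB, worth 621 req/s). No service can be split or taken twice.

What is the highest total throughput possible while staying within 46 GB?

2979

Taking notification-fanout + cache-warmer + session-store + email-composer + geo-lookup + webhook-dispatcher: 45 GB used, 2979 in throughput.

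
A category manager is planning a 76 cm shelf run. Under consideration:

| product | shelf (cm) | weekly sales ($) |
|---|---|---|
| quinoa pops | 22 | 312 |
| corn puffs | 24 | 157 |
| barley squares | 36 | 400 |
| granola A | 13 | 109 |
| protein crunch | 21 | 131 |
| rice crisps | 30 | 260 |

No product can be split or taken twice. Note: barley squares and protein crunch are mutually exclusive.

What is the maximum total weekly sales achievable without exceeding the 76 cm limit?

821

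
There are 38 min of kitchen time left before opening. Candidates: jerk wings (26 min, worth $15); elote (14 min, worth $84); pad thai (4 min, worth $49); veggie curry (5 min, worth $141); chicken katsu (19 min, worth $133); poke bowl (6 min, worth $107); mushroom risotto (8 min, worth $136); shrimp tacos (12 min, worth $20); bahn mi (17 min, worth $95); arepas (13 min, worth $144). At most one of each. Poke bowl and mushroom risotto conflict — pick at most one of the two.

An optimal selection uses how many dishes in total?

Best achievable profit is 476.
elote + veggie curry + poke bowl + arepas hits 476 at 38 min.
Any selection reaching 476 contains exactly 4 dishes.

4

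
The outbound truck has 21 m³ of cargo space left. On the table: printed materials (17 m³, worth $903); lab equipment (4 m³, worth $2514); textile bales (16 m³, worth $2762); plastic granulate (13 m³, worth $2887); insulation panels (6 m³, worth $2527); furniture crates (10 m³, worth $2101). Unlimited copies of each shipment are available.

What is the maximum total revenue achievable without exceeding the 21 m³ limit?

12570

By revenue per m³: lab equipment 628.50, insulation panels 421.17, plastic granulate 222.08 lead.
Taking 5×lab equipment: 20 m³ used, 12570 in revenue.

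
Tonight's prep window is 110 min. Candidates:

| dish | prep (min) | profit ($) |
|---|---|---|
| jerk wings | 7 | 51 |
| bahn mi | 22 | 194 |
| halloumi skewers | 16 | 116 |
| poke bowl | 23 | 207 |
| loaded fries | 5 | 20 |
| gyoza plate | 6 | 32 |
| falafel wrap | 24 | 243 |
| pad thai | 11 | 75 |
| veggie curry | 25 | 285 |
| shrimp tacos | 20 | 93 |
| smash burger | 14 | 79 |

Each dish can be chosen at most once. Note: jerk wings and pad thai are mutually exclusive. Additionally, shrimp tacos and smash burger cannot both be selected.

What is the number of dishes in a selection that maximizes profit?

5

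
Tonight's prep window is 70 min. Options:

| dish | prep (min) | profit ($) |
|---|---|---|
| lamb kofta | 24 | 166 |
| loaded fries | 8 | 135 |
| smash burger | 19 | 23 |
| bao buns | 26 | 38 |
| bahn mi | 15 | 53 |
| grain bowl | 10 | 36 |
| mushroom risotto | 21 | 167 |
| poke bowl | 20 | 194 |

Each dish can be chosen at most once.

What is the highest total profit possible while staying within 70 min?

549

Density check — loaded fries 16.88, poke bowl 9.70, mushroom risotto 7.95, lamb kofta 6.92 are the best per min.
Greedy by ratio would take loaded fries + grain bowl + mushroom risotto + poke bowl: 59 min used, total 532.
The 10 min tied up in grain bowl is better spent on bahn mi — total rises to 549 (64 min).
The closest alternative, lamb kofta + loaded fries + bahn mi + poke bowl, reaches only 548.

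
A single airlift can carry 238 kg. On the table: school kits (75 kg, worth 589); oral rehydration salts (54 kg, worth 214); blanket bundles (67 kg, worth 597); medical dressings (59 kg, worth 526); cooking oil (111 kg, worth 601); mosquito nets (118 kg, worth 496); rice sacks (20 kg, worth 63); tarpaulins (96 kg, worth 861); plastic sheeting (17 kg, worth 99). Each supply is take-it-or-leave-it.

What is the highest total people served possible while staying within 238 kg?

Ranking by ratio (people served/kg): tarpaulins 8.97, medical dressings 8.92, blanket bundles 8.91, school kits 7.85.
A density-first pass picks blanket bundles + medical dressings + tarpaulins — 1984 at 222 kg.
Replace medical dressings with school kits: the trade gains 63 net, giving 2047 at 238 kg.
Nothing else within 238 kg beats 2047.

2047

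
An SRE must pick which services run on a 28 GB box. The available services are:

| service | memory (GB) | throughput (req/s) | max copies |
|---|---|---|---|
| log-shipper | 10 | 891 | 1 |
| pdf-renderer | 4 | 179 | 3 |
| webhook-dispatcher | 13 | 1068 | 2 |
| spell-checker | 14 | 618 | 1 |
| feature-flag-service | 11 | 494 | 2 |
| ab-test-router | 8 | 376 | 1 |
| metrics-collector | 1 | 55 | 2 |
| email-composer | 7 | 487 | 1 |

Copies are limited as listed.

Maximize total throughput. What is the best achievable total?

2246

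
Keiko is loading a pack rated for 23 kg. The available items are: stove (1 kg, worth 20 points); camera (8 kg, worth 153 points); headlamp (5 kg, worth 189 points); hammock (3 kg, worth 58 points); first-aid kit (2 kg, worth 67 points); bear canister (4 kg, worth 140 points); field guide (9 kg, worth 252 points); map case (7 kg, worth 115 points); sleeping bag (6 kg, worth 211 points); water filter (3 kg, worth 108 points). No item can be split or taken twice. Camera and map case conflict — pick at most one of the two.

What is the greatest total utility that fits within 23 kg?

Ranking by ratio (utility/kg): headlamp 37.80, water filter 36.00, sleeping bag 35.17.
A density-first pass picks stove + headlamp + first-aid kit + bear canister + sleeping bag + water filter — 735 at 21 kg.
Dropping stove frees 1 kg; slotting in hammock (3 kg) lifts the total to 773 at 23 kg.

773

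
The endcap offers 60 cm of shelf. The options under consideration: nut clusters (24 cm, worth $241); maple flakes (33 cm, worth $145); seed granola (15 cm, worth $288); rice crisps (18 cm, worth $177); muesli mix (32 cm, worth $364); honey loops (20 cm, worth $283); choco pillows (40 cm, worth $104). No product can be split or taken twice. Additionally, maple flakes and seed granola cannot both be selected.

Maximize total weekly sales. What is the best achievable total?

Best packing: nut clusters + seed granola + honey loops — 59 cm, 812 total.

812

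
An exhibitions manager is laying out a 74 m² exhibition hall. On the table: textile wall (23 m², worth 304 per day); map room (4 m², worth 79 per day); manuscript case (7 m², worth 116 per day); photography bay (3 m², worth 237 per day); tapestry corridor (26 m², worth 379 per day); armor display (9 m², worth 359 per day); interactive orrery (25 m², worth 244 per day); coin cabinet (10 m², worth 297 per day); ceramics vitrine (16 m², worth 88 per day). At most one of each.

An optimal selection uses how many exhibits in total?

Optimal total is 1576.
textile wall + photography bay + tapestry corridor + armor display + coin cabinet hits 1576 at 71 m².
Every optimal selection uses 5 exhibits.

5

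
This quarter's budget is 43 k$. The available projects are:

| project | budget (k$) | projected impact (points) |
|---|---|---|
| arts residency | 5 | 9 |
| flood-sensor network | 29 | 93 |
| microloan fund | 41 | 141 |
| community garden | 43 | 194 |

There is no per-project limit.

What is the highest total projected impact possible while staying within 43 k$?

Ranking by ratio (projected impact/k$): community garden 4.51, microloan fund 3.44, flood-sensor network 3.21.
Taking community garden: 43 k$ used, 194 in projected impact.
Nothing else within 43 k$ beats 194.

194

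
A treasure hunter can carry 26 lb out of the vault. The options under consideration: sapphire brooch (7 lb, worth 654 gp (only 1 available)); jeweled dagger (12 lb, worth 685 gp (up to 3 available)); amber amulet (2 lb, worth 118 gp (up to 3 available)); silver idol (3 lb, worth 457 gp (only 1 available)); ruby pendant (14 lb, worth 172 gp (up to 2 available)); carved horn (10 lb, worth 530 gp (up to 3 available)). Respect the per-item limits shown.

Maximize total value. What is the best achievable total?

2032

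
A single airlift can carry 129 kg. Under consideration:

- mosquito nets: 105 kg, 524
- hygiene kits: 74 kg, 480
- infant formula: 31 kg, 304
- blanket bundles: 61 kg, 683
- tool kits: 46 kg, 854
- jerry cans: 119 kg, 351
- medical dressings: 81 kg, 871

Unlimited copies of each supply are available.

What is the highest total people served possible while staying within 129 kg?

Best packing: infant formula + 2×tool kits — 123 kg, 2012 total.

2012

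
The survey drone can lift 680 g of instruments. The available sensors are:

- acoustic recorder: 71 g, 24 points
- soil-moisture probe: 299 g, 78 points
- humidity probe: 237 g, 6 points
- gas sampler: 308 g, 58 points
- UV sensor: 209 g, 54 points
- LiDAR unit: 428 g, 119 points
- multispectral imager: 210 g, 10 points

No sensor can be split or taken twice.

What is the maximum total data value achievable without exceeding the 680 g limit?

173

Ranking by ratio (data value/g): acoustic recorder 0.34, LiDAR unit 0.28, soil-moisture probe 0.26, UV sensor 0.26.
A density-first pass picks acoustic recorder + LiDAR unit — 143 at 499 g.
The 71 g tied up in acoustic recorder is better spent on UV sensor — total rises to 173 (637 g).
That's the maximum — no swap from here does better than 173.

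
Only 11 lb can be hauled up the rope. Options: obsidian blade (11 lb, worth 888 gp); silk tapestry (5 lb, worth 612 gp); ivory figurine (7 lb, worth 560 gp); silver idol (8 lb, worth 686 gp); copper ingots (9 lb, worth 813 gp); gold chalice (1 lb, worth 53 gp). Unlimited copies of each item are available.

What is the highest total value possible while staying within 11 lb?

2×silk tapestry + gold chalice uses 11 of the 11 lb and totals 1277.
No other feasible combination exceeds 1277.

1277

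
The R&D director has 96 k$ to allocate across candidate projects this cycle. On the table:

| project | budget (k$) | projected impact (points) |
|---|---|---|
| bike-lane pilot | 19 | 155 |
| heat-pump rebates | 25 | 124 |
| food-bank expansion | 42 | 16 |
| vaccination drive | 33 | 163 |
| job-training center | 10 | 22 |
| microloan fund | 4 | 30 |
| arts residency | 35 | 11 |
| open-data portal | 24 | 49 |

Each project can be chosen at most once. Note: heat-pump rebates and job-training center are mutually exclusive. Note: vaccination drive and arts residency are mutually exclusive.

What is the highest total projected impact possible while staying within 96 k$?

Density check — bike-lane pilot 8.16, microloan fund 7.50, heat-pump rebates 4.96, vaccination drive 4.94 are the best per k$.
Best packing: bike-lane pilot + heat-pump rebates + vaccination drive + microloan fund — 81 k$, 472 total.

472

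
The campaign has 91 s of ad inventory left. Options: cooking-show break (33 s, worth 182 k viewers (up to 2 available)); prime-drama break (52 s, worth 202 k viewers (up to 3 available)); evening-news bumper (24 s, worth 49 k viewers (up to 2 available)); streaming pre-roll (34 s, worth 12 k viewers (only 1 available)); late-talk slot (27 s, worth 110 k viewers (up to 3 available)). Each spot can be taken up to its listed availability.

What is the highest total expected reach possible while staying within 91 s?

Ranking by ratio (expected reach/s): cooking-show break 5.52, late-talk slot 4.07, prime-drama break 3.88.
The ratio ordering already packs tightly: 2×cooking-show break + evening-news bumper, 90 s, 413.

413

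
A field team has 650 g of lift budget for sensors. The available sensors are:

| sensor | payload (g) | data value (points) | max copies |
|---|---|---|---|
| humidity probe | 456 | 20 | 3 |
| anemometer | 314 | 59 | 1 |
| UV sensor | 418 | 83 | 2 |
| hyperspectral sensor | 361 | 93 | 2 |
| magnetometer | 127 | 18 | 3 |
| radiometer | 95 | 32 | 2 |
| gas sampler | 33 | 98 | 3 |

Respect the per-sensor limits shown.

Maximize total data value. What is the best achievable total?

451

Taking hyperspectral sensor + 2×radiometer + 3×gas sampler: 650 g used, 451 in data value.
Every other selection either busts 650 g or exceeds an availability limit or fails to beat 451.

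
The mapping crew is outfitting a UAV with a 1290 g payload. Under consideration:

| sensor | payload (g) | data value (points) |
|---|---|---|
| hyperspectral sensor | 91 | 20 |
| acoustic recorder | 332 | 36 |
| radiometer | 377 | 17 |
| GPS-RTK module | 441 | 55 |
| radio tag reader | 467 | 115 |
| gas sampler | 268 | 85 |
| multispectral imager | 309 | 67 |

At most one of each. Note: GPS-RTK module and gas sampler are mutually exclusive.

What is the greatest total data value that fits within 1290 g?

Best packing: hyperspectral sensor + radio tag reader + gas sampler + multispectral imager — 1135 g, 287 total.
Runner-up radio tag reader + gas sampler + multispectral imager tops out at 267.

287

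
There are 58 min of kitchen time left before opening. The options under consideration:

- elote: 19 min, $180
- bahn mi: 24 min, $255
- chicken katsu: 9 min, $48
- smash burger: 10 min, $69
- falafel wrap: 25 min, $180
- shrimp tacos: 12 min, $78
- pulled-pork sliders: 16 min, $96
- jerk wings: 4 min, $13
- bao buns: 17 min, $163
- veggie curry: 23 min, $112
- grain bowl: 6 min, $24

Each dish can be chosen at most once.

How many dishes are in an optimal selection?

4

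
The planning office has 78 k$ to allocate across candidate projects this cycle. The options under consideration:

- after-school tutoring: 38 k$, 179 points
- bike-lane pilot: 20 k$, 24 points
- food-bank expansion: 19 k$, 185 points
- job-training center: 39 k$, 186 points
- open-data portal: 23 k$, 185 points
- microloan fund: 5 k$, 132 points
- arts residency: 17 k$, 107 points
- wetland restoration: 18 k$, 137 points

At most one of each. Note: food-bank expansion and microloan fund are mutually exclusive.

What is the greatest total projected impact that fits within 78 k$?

614

Density check — microloan fund 26.40, food-bank expansion 9.74, open-data portal 8.04 are the best per k$.
Best packing: food-bank expansion + open-data portal + arts residency + wetland restoration — 77 k$, 614 total.
Every other selection either busts 78 k$ or breaks a pairing rule or fails to beat 614.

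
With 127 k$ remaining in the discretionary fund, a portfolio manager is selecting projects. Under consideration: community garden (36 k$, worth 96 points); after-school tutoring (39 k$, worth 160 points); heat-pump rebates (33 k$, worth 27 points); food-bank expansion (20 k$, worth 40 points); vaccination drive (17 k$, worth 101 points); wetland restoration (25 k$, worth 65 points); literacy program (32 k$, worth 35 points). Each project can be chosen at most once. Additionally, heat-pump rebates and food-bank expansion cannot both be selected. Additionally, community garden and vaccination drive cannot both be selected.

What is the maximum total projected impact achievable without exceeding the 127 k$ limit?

366

Density check — vaccination drive 5.94, after-school tutoring 4.10, community garden 2.67 are the best per k$.
Taking after-school tutoring + food-bank expansion + vaccination drive + wetland restoration: 101 k$ used, 366 in projected impact.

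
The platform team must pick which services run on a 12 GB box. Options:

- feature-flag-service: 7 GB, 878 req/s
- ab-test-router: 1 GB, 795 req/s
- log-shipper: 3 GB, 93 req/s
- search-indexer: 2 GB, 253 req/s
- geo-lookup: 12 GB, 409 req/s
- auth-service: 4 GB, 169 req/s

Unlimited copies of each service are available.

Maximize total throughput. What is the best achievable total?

The ratio ordering already packs tightly: 12×ab-test-router, 12 GB, 9540.
No other feasible combination exceeds 9540.

9540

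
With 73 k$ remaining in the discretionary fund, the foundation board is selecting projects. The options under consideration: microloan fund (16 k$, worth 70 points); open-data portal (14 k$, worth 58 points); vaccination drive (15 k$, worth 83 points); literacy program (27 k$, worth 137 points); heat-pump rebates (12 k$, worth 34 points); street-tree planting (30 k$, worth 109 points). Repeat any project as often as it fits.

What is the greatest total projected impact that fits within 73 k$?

386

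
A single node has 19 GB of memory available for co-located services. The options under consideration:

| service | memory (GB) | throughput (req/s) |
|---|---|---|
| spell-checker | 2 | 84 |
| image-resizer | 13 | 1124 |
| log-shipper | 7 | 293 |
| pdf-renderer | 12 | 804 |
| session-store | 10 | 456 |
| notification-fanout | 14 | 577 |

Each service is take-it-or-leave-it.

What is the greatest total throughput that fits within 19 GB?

The ratio ordering already packs tightly: spell-checker + image-resizer, 15 GB, 1208.
An exhaustive check of the 64 subsets confirms 1208.

1208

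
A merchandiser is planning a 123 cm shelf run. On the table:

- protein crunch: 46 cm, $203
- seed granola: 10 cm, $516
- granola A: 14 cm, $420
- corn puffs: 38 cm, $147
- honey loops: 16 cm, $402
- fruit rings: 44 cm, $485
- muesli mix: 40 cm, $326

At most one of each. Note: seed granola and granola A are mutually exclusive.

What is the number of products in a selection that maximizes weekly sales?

4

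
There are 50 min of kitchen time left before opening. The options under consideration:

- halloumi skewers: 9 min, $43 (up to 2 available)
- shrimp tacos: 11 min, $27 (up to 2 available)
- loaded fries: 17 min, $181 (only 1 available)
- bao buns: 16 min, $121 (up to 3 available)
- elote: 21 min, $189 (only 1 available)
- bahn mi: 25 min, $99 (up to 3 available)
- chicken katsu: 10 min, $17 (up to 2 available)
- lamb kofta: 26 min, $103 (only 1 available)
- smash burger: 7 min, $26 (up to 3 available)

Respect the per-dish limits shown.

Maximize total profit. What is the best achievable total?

By profit per min: loaded fries 10.65, elote 9.00, bao buns 7.56 lead.
The ratio heuristic lands on halloumi skewers + loaded fries + elote (413) but leaves 3 min idle.
The 30 min tied up in halloumi skewers and elote is better spent on 2×bao buns — total rises to 423 (49 min).
No other feasible combination exceeds 423.

423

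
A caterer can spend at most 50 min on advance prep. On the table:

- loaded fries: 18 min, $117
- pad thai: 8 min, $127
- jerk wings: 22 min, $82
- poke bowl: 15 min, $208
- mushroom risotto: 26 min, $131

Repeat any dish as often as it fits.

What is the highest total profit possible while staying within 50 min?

762

By profit per min: pad thai 15.88, poke bowl 13.87, loaded fries 6.50 lead.
Taking 6×pad thai: 48 min used, 762 in profit.
No other feasible combination exceeds 762.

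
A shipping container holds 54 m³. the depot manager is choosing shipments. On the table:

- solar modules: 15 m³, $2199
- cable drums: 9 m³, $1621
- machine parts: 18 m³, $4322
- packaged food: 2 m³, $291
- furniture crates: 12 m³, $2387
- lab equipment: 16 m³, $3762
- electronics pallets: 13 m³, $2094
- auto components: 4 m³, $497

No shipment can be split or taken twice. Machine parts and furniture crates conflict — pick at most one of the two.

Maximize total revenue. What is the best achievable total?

10966

Ranking by ratio (revenue/m³): machine parts 240.11, lab equipment 235.12, furniture crates 198.92.
Taking machine parts + packaged food + lab equipment + electronics pallets + auto components: 53 m³ used, 10966 in revenue.
Runner-up solar modules + machine parts + lab equipment + auto components tops out at 10780.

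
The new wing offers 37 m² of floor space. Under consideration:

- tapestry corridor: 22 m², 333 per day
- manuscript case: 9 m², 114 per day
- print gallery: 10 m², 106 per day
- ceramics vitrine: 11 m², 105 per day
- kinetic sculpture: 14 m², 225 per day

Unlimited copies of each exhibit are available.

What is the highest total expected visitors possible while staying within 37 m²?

The ratio ordering already packs tightly: manuscript case + 2×kinetic sculpture, 37 m², 564.
Nothing else within 37 m² beats 564.

564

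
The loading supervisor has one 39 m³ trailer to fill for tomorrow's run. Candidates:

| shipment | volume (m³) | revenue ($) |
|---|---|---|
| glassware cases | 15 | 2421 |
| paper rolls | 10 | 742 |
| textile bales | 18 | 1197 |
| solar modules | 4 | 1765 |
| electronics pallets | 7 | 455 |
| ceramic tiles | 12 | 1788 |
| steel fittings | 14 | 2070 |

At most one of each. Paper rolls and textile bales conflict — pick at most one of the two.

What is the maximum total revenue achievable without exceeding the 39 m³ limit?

6429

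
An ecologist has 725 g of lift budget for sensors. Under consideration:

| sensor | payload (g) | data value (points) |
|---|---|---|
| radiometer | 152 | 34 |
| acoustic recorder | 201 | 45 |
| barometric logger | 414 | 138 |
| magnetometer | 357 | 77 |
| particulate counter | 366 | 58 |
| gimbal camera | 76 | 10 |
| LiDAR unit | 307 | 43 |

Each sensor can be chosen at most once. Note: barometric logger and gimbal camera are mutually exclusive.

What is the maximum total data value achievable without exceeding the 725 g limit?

183

Best packing: acoustic recorder + barometric logger — 615 g, 183 total.
The closest alternative, barometric logger + LiDAR unit, reaches only 181.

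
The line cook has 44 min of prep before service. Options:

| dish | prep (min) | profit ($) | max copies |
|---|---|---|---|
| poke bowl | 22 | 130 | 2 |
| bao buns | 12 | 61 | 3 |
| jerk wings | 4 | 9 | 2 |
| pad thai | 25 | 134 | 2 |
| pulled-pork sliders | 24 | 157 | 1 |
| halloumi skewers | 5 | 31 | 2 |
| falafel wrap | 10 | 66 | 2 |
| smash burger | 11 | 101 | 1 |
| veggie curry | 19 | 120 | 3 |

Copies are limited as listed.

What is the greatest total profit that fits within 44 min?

298

Taking the top-ratio dishes first gives 2×halloumi skewers + 2×falafel wrap + smash burger for 295 (41 min).
The 25 min tied up in halloumi skewers and 2×falafel wrap is better spent on jerk wings + pulled-pork sliders — total rises to 298 (44 min).
That's the maximum — no swap from here does better than 298.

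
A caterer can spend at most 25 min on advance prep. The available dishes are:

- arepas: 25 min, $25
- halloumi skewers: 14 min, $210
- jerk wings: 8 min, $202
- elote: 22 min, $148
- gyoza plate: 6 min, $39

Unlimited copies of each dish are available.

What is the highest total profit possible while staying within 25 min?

606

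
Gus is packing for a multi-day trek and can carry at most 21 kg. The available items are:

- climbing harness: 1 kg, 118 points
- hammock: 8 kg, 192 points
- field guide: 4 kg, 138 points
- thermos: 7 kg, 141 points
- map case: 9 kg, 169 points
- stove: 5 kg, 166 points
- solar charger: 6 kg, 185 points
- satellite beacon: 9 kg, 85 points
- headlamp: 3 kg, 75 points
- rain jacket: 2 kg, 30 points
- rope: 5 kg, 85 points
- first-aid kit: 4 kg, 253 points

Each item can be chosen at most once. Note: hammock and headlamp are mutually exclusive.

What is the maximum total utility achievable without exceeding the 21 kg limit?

Climbing harness + field guide + stove + solar charger + first-aid kit uses 20 of the 21 kg and totals 860.
The closest alternative, climbing harness + stove + solar charger + headlamp + rain jacket + first-aid kit, reaches only 827.

860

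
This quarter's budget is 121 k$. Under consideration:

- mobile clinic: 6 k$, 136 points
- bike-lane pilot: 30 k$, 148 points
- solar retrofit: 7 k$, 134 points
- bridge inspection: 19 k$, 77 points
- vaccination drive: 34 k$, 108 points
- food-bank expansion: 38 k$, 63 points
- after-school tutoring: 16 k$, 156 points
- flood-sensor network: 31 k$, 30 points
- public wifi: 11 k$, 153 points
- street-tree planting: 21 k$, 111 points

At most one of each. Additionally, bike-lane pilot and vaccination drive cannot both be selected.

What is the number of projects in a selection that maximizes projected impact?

7

Best achievable projected impact is 915.
mobile clinic + bike-lane pilot + solar retrofit + bridge inspection + after-school tutoring + public wifi + street-tree planting hits 915 at 110 k$.
Any selection reaching 915 contains exactly 7 projects.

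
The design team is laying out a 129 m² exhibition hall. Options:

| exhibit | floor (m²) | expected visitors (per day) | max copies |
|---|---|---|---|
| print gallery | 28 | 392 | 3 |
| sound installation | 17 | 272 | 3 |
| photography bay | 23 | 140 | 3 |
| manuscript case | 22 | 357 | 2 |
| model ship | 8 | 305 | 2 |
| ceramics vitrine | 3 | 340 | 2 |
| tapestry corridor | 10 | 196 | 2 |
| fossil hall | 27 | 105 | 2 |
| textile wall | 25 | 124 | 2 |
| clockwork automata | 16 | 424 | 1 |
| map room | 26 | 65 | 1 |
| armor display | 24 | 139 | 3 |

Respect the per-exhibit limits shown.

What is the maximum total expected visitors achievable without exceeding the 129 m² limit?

3168

By expected visitors per m²: ceramics vitrine 113.33, model ship 38.12, clockwork automata 26.50 lead.
The ratio heuristic lands on sound installation + 2×manuscript case + 2×model ship + 2×ceramics vitrine + 2×tapestry corridor + clockwork automata (3092) but leaves 10 m² idle.
Dropping tapestry corridor frees 10 m²; slotting in sound installation (17 m²) lifts the total to 3168 at 126 m².
That's the maximum — no swap from here does better than 3168.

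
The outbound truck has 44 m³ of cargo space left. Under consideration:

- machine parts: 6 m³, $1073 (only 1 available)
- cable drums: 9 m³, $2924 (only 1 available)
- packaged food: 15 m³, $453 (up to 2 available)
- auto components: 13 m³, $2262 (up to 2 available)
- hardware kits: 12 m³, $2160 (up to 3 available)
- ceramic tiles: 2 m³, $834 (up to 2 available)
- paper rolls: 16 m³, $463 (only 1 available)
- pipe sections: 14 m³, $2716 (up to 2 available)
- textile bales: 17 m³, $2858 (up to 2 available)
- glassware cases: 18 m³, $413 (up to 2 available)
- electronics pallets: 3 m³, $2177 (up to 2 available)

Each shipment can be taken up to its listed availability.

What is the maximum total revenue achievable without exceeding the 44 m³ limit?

Filling by ratio: machine parts + cable drums + 2×ceramic tiles + pipe sections + 2×electronics pallets for 12735, with 5 m³ left unused.
The 20 m³ tied up in machine parts and pipe sections is better spent on auto components + hardware kits — total rises to 13368 (44 m³).
No other feasible combination exceeds 13368.

13368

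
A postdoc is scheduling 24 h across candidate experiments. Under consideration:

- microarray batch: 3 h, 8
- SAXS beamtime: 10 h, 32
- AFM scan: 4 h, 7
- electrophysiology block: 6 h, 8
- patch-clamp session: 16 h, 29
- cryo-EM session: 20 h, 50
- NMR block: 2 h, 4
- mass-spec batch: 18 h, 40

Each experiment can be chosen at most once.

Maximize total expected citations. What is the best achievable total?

58

Ranking by ratio (expected citations/h): SAXS beamtime 3.20, microarray batch 2.67, cryo-EM session 2.50.
A density-first pass picks microarray batch + SAXS beamtime + AFM scan + NMR block — 51 at 19 h.
Replace SAXS beamtime and AFM scan and NMR block with cryo-EM session: the trade gains 7 net, giving 58 at 23 h.
Every other selection either busts 24 h or fails to beat 58.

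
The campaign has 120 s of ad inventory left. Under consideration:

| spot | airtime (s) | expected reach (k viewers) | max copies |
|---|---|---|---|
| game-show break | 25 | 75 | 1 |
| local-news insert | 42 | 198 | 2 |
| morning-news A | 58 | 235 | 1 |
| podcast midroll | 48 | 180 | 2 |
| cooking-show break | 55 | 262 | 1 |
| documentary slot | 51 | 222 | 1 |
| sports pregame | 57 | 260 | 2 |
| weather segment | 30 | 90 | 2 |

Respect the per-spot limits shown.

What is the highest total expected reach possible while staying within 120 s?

A density-first pass picks local-news insert + cooking-show break — 460 at 97 s.
Replace local-news insert with sports pregame: the trade gains 62 net, giving 522 at 112 s.

522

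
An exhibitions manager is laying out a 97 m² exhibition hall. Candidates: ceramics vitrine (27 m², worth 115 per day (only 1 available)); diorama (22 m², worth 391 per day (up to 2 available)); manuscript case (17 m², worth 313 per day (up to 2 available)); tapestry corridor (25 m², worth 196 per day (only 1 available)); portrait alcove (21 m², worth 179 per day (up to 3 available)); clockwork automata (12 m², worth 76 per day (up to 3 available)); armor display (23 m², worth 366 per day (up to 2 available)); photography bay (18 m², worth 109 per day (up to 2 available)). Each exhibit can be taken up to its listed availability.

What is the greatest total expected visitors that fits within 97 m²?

By expected visitors per m²: manuscript case 18.41, diorama 17.77, armor display 15.91, portrait alcove 8.52 lead.
Filling by ratio: 2×diorama + 2×manuscript case + clockwork automata for 1484, with 7 m² left unused.
Dropping manuscript case frees 17 m²; slotting in armor display (23 m²) lifts the total to 1537 at 96 m².

1537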